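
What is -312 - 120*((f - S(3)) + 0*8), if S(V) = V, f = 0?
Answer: 48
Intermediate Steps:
-312 - 120*((f - S(3)) + 0*8) = -312 - 120*((0 - 1*3) + 0*8) = -312 - 120*((0 - 3) + 0) = -312 - 120*(-3 + 0) = -312 - 120*(-3) = -312 + 360 = 48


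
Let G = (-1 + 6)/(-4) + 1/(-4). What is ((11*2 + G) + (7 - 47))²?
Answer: 1521/4 ≈ 380.25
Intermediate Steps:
G = -3/2 (G = 5*(-¼) + 1*(-¼) = -5/4 - ¼ = -3/2 ≈ -1.5000)
((11*2 + G) + (7 - 47))² = ((11*2 - 3/2) + (7 - 47))² = ((22 - 3/2) - 40)² = (41/2 - 40)² = (-39/2)² = 1521/4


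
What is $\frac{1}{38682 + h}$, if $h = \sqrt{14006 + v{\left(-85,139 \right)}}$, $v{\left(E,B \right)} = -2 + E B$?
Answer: $\frac{38682}{1496294935} - \frac{\sqrt{2189}}{1496294935} \approx 2.5821 \cdot 10^{-5}$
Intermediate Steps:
$v{\left(E,B \right)} = -2 + B E$
$h = \sqrt{2189}$ ($h = \sqrt{14006 + \left(-2 + 139 \left(-85\right)\right)} = \sqrt{14006 - 11817} = \sqrt{2189} \approx 46.787$)
$\frac{1}{38682 + h} = \frac{1}{38682 + \sqrt{2189}}$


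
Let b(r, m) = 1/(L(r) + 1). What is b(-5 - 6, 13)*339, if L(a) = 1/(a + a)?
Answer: 2486/7 ≈ 355.14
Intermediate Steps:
L(a) = 1/(2*a)
b(r, m) = 1/(1 + 1/(2*r)) (b(r, m) = 1/(1/(2*r) + 1) = 1/(1 + 1/(2*r)))
b(-5 - 6, 13)*339 = (2*(-5 - 6)/(1 + 2*(-5 - 6)))*339 = (2*(-11)/(1 + 2*(-11)))*339 = (2*(-11)/(1 - 22))*339 = (2*(-11)/(-21))*339 = (2*(-11)*(-1/21))*339 = (22/21)*339 = 2486/7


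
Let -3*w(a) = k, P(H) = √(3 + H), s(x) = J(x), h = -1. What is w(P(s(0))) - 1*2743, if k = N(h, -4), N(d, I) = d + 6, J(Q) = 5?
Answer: -8234/3 ≈ -2744.7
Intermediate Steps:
s(x) = 5
N(d, I) = 6 + d
k = 5 (k = 6 - 1 = 5)
w(a) = -5/3 (w(a) = -⅓*5 = -5/3)
w(P(s(0))) - 1*2743 = -5/3 - 1*2743 = -5/3 - 2743 = -8234/3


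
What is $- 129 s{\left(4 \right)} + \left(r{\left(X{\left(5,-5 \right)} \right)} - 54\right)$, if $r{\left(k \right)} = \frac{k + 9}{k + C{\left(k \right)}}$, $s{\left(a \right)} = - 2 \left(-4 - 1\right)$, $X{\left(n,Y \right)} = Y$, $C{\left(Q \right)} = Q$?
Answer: $- \frac{6722}{5} \approx -1344.4$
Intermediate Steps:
$s{\left(a \right)} = 10$ ($s{\left(a \right)} = \left(-2\right) \left(-5\right) = 10$)
$r{\left(k \right)} = \frac{9 + k}{2 k}$ ($r{\left(k \right)} = \frac{k + 9}{k + k} = \frac{9 + k}{2 k}$)
$- 129 s{\left(4 \right)} + \left(r{\left(X{\left(5,-5 \right)} \right)} - 54\right) = \left(-129\right) 10 - \left(54 - \frac{9 - 5}{2 \left(-5\right)}\right) = -1290 - \left(54 + \frac{1}{10} \cdot 4\right) = -1290 - \frac{272}{5} = - \frac{6722}{5}$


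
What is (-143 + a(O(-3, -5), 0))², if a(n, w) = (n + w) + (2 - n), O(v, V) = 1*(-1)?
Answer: 19881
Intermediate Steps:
O(v, V) = -1
a(n, w) = 2 + w
(-143 + a(O(-3, -5), 0))² = (-143 + (2 + 0))² = (-143 + 2)² = (-141)² = 19881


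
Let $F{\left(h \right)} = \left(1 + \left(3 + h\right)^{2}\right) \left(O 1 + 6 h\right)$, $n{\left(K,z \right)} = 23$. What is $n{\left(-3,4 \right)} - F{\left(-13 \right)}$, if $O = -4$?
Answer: $8305$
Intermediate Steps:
$F{\left(h \right)} = \left(1 + \left(3 + h\right)^{2}\right) \left(-4 + 6 h\right)$ ($F{\left(h \right)} = \left(1 + \left(3 + h\right)^{2}\right) \left(\left(-4\right) 1 + 6 h\right) = \left(1 + \left(3 + h\right)^{2}\right) \left(-4 + 6 h\right)$)
$n{\left(-3,4 \right)} - F{\left(-13 \right)} = 23 - \left(-40 + 6 \left(-13\right)^{3} + 32 \left(-13\right)^{2} + 36 \left(-13\right)\right) = 23 - \left(-40 + 6 \left(-2197\right) + 32 \cdot 169 - 468\right) = 23 - \left(-40 - 13182 + 5408 - 468\right) = 23 - -8282 = 23 + 8282 = 8305$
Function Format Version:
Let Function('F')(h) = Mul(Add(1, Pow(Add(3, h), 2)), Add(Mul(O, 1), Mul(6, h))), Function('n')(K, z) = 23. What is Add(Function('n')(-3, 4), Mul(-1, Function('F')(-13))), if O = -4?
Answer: 8305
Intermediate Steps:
Function('F')(h) = Mul(Add(1, Pow(Add(3, h), 2)), Add(-4, Mul(6, h))) (Function('F')(h) = Mul(Add(1, Pow(Add(3, h), 2)), Add(Mul(-4, 1), Mul(6, h))) = Mul(Add(1, Pow(Add(3, h), 2)), Add(-4, Mul(6, h))))
Add(Function('n')(-3, 4), Mul(-1, Function('F')(-13))) = Add(23, Mul(-1, Add(-40, Mul(6, Pow(-13, 3)), Mul(32, Pow(-13, 2)), Mul(36, -13)))) = Add(23, Mul(-1, Add(-40, Mul(6, -2197), Mul(32, 169), -468))) = Add(23, Mul(-1, Add(-40, -13182, 5408, -468))) = Add(23, Mul(-1, -8282)) = Add(23, 8282) = 8305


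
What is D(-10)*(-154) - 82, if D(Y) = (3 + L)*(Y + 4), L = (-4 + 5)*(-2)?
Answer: 842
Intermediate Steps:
L = -2 (L = 1*(-2) = -2)
D(Y) = 4 + Y (D(Y) = (3 - 2)*(Y + 4) = 1*(4 + Y) = 4 + Y)
D(-10)*(-154) - 82 = (4 - 10)*(-154) - 82 = -6*(-154) - 82 = 924 - 82 = 842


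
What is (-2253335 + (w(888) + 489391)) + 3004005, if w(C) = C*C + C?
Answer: 2029493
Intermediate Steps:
w(C) = C + C² (w(C) = C² + C = C + C²)
(-2253335 + (w(888) + 489391)) + 3004005 = (-2253335 + (888*(1 + 888) + 489391)) + 3004005 = (-2253335 + (888*889 + 489391)) + 3004005 = (-2253335 + (789432 + 489391)) + 3004005 = (-2253335 + 1278823) + 3004005 = -974512 + 3004005 = 2029493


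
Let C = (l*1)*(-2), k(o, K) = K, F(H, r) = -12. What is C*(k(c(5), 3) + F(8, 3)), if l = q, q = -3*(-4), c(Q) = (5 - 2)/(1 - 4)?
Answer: 216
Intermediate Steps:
c(Q) = -1 (c(Q) = 3/(-3) = 3*(-⅓) = -1)
q = 12
l = 12
C = -24 (C = (12*1)*(-2) = 12*(-2) = -24)
C*(k(c(5), 3) + F(8, 3)) = -24*(3 - 12) = -24*(-9) = 216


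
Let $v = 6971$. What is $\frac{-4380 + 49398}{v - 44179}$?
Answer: $- \frac{22509}{18604} \approx -1.2099$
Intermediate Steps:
$\frac{-4380 + 49398}{v - 44179} = \frac{-4380 + 49398}{6971 - 44179} = \frac{45018}{-37208} = 45018 \left(- \frac{1}{37208}\right) = - \frac{22509}{18604}$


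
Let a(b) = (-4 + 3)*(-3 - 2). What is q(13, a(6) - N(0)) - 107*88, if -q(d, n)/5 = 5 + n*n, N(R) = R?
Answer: -9566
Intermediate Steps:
a(b) = 5 (a(b) = -1*(-5) = 5)
q(d, n) = -25 - 5*n² (q(d, n) = -5*(5 + n*n) = -5*(5 + n²) = -25 - 5*n²)
q(13, a(6) - N(0)) - 107*88 = (-25 - 5*(5 - 1*0)²) - 107*88 = (-25 - 5*(5 + 0)²) - 9416 = (-25 - 5*5²) - 9416 = (-25 - 5*25) - 9416 = (-25 - 125) - 9416 = -150 - 9416 = -9566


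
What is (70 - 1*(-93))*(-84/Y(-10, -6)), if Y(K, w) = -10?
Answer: 6846/5 ≈ 1369.2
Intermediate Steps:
(70 - 1*(-93))*(-84/Y(-10, -6)) = (70 - 1*(-93))*(-84/(-10)) = (70 + 93)*(-84*(-1/10)) = 163*(42/5) = 6846/5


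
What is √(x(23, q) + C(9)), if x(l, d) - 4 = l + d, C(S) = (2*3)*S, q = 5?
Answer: √86 ≈ 9.2736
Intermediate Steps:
C(S) = 6*S
x(l, d) = 4 + d + l (x(l, d) = 4 + (l + d) = 4 + (d + l) = 4 + d + l)
√(x(23, q) + C(9)) = √((4 + 5 + 23) + 6*9) = √(32 + 54) = √86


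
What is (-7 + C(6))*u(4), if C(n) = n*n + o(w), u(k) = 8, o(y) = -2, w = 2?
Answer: 216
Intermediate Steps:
C(n) = -2 + n**2 (C(n) = n*n - 2 = n**2 - 2 = -2 + n**2)
(-7 + C(6))*u(4) = (-7 + (-2 + 6**2))*8 = (-7 + (-2 + 36))*8 = (-7 + 34)*8 = 27*8 = 216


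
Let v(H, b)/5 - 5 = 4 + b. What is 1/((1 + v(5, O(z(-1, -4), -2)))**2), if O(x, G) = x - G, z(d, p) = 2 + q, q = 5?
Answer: 1/8281 ≈ 0.00012076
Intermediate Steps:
z(d, p) = 7 (z(d, p) = 2 + 5 = 7)
v(H, b) = 45 + 5*b (v(H, b) = 25 + 5*(4 + b) = 25 + (20 + 5*b) = 45 + 5*b)
1/((1 + v(5, O(z(-1, -4), -2)))**2) = 1/((1 + (45 + 5*(7 - 1*(-2))))**2) = 1/((1 + (45 + 5*(7 + 2)))**2) = 1/((1 + (45 + 5*9))**2) = 1/((1 + (45 + 45))**2) = 1/((1 + 90)**2) = 1/(91**2) = 1/8281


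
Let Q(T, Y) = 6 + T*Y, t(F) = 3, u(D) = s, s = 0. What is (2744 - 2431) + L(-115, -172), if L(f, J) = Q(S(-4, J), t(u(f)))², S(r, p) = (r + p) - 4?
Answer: 285469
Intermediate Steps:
u(D) = 0
S(r, p) = -4 + p + r (S(r, p) = (p + r) - 4 = -4 + p + r)
L(f, J) = (-18 + 3*J)² (L(f, J) = (6 + (-4 + J - 4)*3)² = (6 + (-8 + J)*3)² = (6 + (-24 + 3*J))² = (-18 + 3*J)²)
(2744 - 2431) + L(-115, -172) = (2744 - 2431) + 9*(6 - 1*(-172))² = 313 + 9*(6 + 172)² = 313 + 9*178² = 313 + 9*31684 = 313 + 285156 = 285469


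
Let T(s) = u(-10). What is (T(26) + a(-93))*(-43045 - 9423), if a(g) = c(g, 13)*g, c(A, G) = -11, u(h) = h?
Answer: -53150084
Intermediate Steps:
T(s) = -10
a(g) = -11*g
(T(26) + a(-93))*(-43045 - 9423) = (-10 - 11*(-93))*(-43045 - 9423) = (-10 + 1023)*(-52468) = 1013*(-52468) = -53150084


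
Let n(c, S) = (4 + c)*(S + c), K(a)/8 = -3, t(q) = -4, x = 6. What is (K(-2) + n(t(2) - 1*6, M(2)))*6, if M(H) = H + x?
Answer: -72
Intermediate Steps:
M(H) = 6 + H (M(H) = H + 6 = 6 + H)
K(a) = -24 (K(a) = 8*(-3) = -24)
(K(-2) + n(t(2) - 1*6, M(2)))*6 = (-24 + ((-4 - 1*6)**2 + 4*(6 + 2) + 4*(-4 - 1*6) + (6 + 2)*(-4 - 1*6)))*6 = (-24 + ((-4 - 6)**2 + 4*8 + 4*(-4 - 6) + 8*(-4 - 6)))*6 = (-24 + ((-10)**2 + 32 + 4*(-10) + 8*(-10)))*6 = (-24 + (100 + 32 - 40 - 80))*6 = (-24 + 12)*6 = -12*6 = -72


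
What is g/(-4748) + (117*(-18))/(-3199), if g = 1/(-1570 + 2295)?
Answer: 7249480601/11011917700 ≈ 0.65833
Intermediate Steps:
g = 1/725 ≈ 0.0013793
g/(-4748) + (117*(-18))/(-3199) = (1/725)/(-4748) + (117*(-18))/(-3199) = (1/725)*(-1/4748) - 2106*(-1/3199) = -1/3442300 + 2106/3199 = 7249480601/11011917700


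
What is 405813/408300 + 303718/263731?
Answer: 77011175901/35893789100 ≈ 2.1455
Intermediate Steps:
405813/408300 + 303718/263731 = 405813*(1/408300) + 303718*(1/263731) = 135271/136100 + 303718/263731 = 77011175901/35893789100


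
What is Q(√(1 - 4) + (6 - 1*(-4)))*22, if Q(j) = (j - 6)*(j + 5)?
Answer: 1254 + 418*I*√3 ≈ 1254.0 + 724.0*I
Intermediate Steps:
Q(j) = (-6 + j)*(5 + j)
Q(√(1 - 4) + (6 - 1*(-4)))*22 = (-30 + (√(1 - 4) + (6 - 1*(-4)))² - (√(1 - 4) + (6 - 1*(-4))))*22 = (-30 + (√(-3) + (6 + 4))² - (√(-3) + (6 + 4)))*22 = (-30 + (I*√3 + 10)² - (I*√3 + 10))*22 = (-30 + (10 + I*√3)² - (10 + I*√3))*22 = (-30 + (10 + I*√3)² + (-10 - I*√3))*22 = (-40 + (10 + I*√3)² - I*√3)*22 = -880 + 22*(10 + I*√3)² - 22*I*√3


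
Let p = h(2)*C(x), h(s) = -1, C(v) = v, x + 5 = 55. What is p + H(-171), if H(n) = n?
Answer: -221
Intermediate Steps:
x = 50 (x = -5 + 55 = 50)
p = -50 (p = -1*50 = -50)
p + H(-171) = -50 - 171 = -221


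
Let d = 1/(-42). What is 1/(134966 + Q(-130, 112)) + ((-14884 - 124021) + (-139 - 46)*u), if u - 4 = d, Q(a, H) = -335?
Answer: -37599905953/269262 ≈ -1.3964e+5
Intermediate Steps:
d = -1/42 ≈ -0.023810
u = 167/42 (u = 4 - 1/42 = 167/42 ≈ 3.9762)
1/(134966 + Q(-130, 112)) + ((-14884 - 124021) + (-139 - 46)*u) = 1/(134966 - 335) + ((-14884 - 124021) + (-139 - 46)*(167/42)) = 1/134631 + (-138905 - 185*167/42) = 1/134631 + (-138905 - 30895/42) = 1/134631 - 5864905/42 = -37599905953/269262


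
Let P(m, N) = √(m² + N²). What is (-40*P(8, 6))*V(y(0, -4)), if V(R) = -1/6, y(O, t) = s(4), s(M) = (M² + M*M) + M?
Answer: 200/3 ≈ 66.667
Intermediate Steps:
s(M) = M + 2*M² (s(M) = (M² + M²) + M = 2*M² + M = M + 2*M²)
y(O, t) = 36 (y(O, t) = 4*(1 + 2*4) = 4*(1 + 8) = 4*9 = 36)
P(m, N) = √(N² + m²)
V(R) = -⅙ (V(R) = -1*⅙ = -⅙)
(-40*P(8, 6))*V(y(0, -4)) = -40*√(6² + 8²)*(-⅙) = -40*√(36 + 64)*(-⅙) = -40*√100*(-⅙) = -40*10*(-⅙) = -400*(-⅙) = 200/3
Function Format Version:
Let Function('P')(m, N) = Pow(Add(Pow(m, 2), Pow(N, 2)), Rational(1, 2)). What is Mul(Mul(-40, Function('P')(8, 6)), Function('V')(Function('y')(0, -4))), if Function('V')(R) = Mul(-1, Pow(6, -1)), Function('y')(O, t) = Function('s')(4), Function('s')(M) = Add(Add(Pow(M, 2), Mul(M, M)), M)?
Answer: Rational(200, 3) ≈ 66.667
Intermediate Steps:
Function('s')(M) = Add(M, Mul(2, Pow(M, 2))) (Function('s')(M) = Add(Add(Pow(M, 2), Pow(M, 2)), M) = Add(Mul(2, Pow(M, 2)), M) = Add(M, Mul(2, Pow(M, 2))))
Function('y')(O, t) = 36 (Function('y')(O, t) = Mul(4, Add(1, Mul(2, 4))) = Mul(4, Add(1, 8)) = Mul(4, 9) = 36)
Function('P')(m, N) = Pow(Add(Pow(N, 2), Pow(m, 2)), Rational(1, 2))
Function('V')(R) = Rational(-1, 6) (Function('V')(R) = Mul(-1, Rational(1, 6)) = Rational(-1, 6))
Mul(Mul(-40, Function('P')(8, 6)), Function('V')(Function('y')(0, -4))) = Mul(Mul(-40, Pow(Add(Pow(6, 2), Pow(8, 2)), Rational(1, 2))), Rational(-1, 6)) = Mul(Mul(-40, Pow(Add(36, 64), Rational(1, 2))), Rational(-1, 6)) = Mul(Mul(-40, Pow(100, Rational(1, 2))), Rational(-1, 6)) = Mul(Mul(-40, 10), Rational(-1, 6)) = Mul(-400, Rational(-1, 6)) = Rational(200, 3)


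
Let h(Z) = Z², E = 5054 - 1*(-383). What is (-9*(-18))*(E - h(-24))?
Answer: 787482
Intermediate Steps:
E = 5437 (E = 5054 + 383 = 5437)
(-9*(-18))*(E - h(-24)) = (-9*(-18))*(5437 - 1*(-24)²) = 162*(5437 - 1*576) = 162*(5437 - 576) = 162*4861 = 787482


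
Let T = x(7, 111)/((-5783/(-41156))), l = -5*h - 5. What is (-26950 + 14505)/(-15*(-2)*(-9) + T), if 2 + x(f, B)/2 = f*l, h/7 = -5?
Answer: -71969435/96225246 ≈ -0.74793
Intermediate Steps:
h = -35 (h = 7*(-5) = -35)
l = 170 (l = -5*(-35) - 5 = 175 - 5 = 170)
x(f, B) = -4 + 340*f (x(f, B) = -4 + 2*(f*170) = -4 + 2*(170*f) = -4 + 340*f)
T = 97786656/5783 (T = (-4 + 340*7)/((-5783/(-41156))) = (-4 + 2380)/((-5783*(-1/41156))) = 2376/(5783/41156) = 2376*(41156/5783) = 97786656/5783 ≈ 16909.)
(-26950 + 14505)/(-15*(-2)*(-9) + T) = (-26950 + 14505)/(-15*(-2)*(-9) + 97786656/5783) = -12445/(30*(-9) + 97786656/5783) = -12445/(-270 + 97786656/5783) = -12445/96225246/5783 = -12445*5783/96225246 = -71969435/96225246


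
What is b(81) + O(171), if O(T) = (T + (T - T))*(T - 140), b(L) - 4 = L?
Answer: 5386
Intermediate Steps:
b(L) = 4 + L
O(T) = T*(-140 + T) (O(T) = (T + 0)*(-140 + T) = T*(-140 + T))
b(81) + O(171) = (4 + 81) + 171*(-140 + 171) = 85 + 171*31 = 85 + 5301 = 5386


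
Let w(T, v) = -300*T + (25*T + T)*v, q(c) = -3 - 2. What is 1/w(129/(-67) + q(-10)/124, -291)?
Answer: 4154/64229823 ≈ 6.4674e-5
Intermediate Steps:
q(c) = -5
w(T, v) = -300*T + 26*T*v (w(T, v) = -300*T + (26*T)*v = -300*T + 26*T*v)
1/w(129/(-67) + q(-10)/124, -291) = 1/(2*(129/(-67) - 5/124)*(-150 + 13*(-291))) = 1/(2*(129*(-1/67) - 5*1/124)*(-150 - 3783)) = 1/(2*(-129/67 - 5/124)*(-3933)) = 1/(2*(-16331/8308)*(-3933)) = 1/(64229823/4154) = 4154/64229823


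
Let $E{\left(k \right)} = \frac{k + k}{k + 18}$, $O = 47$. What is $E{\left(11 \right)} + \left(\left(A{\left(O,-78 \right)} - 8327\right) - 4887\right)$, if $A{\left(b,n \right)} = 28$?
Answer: $- \frac{382372}{29} \approx -13185.0$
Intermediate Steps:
$E{\left(k \right)} = \frac{2 k}{18 + k}$
$E{\left(11 \right)} + \left(\left(A{\left(O,-78 \right)} - 8327\right) - 4887\right) = 2 \cdot 11 \frac{1}{18 + 11} + \left(\left(28 - 8327\right) - 4887\right) = 2 \cdot 11 \cdot \frac{1}{29} - 13186 = \frac{22}{29} - 13186 = - \frac{382372}{29}$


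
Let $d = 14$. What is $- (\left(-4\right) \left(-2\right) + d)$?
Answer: $-22$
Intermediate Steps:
$- (\left(-4\right) \left(-2\right) + d) = - (\left(-4\right) \left(-2\right) + 14) = - (8 + 14) = \left(-1\right) 22 = -22$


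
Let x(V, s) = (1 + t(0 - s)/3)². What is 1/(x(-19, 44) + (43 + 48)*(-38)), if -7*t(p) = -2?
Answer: -441/1524449 ≈ -0.00028928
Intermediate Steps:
t(p) = 2/7 (t(p) = -⅐*(-2) = 2/7)
x(V, s) = 529/441 (x(V, s) = (1 + (2/7)/3)² = (1 + (2/7)*(⅓))² = (1 + 2/21)² = (23/21)² = 529/441)
1/(x(-19, 44) + (43 + 48)*(-38)) = 1/(529/441 + (43 + 48)*(-38)) = 1/(529/441 + 91*(-38)) = 1/(529/441 - 3458) = 1/(-1524449/441) = -441/1524449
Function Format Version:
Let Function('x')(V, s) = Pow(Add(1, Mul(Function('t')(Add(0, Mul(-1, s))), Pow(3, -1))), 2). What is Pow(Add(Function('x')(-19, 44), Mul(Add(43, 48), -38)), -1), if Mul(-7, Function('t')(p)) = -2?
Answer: Rational(-441, 1524449) ≈ -0.00028928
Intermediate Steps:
Function('t')(p) = Rational(2, 7) (Function('t')(p) = Mul(Rational(-1, 7), -2) = Rational(2, 7))
Function('x')(V, s) = Rational(529, 441) (Function('x')(V, s) = Pow(Add(1, Mul(Rational(2, 7), Pow(3, -1))), 2) = Pow(Add(1, Mul(Rational(2, 7), Rational(1, 3))), 2) = Pow(Add(1, Rational(2, 21)), 2) = Pow(Rational(23, 21), 2) = Rational(529, 441))
Pow(Add(Function('x')(-19, 44), Mul(Add(43, 48), -38)), -1) = Pow(Add(Rational(529, 441), Mul(Add(43, 48), -38)), -1) = Pow(Add(Rational(529, 441), Mul(91, -38)), -1) = Pow(Add(Rational(529, 441), -3458), -1) = Pow(Rational(-1524449, 441), -1) = Rational(-441, 1524449)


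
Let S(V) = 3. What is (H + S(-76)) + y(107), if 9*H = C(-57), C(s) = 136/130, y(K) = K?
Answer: 64418/585 ≈ 110.12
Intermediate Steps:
C(s) = 68/65 (C(s) = 136*(1/130) = 68/65)
H = 68/585 (H = (1/9)*(68/65) = 68/585 ≈ 0.11624)
(H + S(-76)) + y(107) = (68/585 + 3) + 107 = 1823/585 + 107 = 64418/585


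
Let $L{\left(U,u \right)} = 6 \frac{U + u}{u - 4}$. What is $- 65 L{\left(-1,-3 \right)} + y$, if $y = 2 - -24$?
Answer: $- \frac{1378}{7} \approx -196.86$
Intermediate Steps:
$L{\left(U,u \right)} = \frac{6 \left(U + u\right)}{-4 + u}$ ($L{\left(U,u \right)} = 6 \frac{U + u}{-4 + u} = \frac{6 \left(U + u\right)}{-4 + u}$)
$y = 26$ ($y = 2 + 24 = 26$)
$- 65 L{\left(-1,-3 \right)} + y = - 65 \frac{6 \left(-1 - 3\right)}{-4 - 3} + 26 = - 65 \cdot 6 \frac{1}{-7} \left(-4\right) + 26 = - 65 \cdot 6 \left(- \frac{1}{7}\right) \left(-4\right) + 26 = \left(-65\right) \frac{24}{7} + 26 = - \frac{1560}{7} + 26 = - \frac{1378}{7}$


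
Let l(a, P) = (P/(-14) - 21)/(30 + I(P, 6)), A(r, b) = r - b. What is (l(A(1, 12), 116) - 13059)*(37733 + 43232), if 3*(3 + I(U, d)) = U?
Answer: -1458096741840/1379 ≈ -1.0574e+9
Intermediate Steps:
I(U, d) = -3 + U/3
l(a, P) = (-21 - P/14)/(27 + P/3) (l(a, P) = (P/(-14) - 21)/(30 + (-3 + P/3)) = (P*(-1/14) - 21)/(27 + P/3) = (-P/14 - 21)/(27 + P/3) = (-21 - P/14)/(27 + P/3))
(l(A(1, 12), 116) - 13059)*(37733 + 43232) = (3*(-294 - 1*116)/(14*(81 + 116)) - 13059)*(37733 + 43232) = ((3/14)*(-294 - 116)/197 - 13059)*80965 = ((3/14)*(1/197)*(-410) - 13059)*80965 = (-615/1379 - 13059)*80965 = -18008976/1379*80965 = -1458096741840/1379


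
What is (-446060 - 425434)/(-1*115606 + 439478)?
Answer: -435747/161936 ≈ -2.6909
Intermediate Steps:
(-446060 - 425434)/(-1*115606 + 439478) = -871494/(-115606 + 439478) = -871494/323872 = -871494*1/323872 = -435747/161936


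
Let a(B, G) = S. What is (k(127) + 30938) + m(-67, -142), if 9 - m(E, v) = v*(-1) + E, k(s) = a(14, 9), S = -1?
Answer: 30871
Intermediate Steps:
a(B, G) = -1
k(s) = -1
m(E, v) = 9 + v - E (m(E, v) = 9 - (v*(-1) + E) = 9 - (-v + E) = 9 - (E - v) = 9 + (v - E) = 9 + v - E)
(k(127) + 30938) + m(-67, -142) = (-1 + 30938) + (9 - 142 - 1*(-67)) = 30937 + (9 - 142 + 67) = 30937 - 66 = 30871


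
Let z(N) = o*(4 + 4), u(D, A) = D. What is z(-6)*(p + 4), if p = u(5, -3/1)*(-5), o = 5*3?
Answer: -2520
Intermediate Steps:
o = 15
p = -25 (p = 5*(-5) = -25)
z(N) = 120 (z(N) = 15*(4 + 4) = 15*8 = 120)
z(-6)*(p + 4) = 120*(-25 + 4) = 120*(-21) = -2520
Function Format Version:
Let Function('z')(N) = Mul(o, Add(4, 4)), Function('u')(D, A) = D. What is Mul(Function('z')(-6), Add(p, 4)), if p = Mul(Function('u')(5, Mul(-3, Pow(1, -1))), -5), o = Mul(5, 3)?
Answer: -2520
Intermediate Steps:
o = 15
p = -25 (p = Mul(5, -5) = -25)
Function('z')(N) = 120 (Function('z')(N) = Mul(15, Add(4, 4)) = Mul(15, 8) = 120)
Mul(Function('z')(-6), Add(p, 4)) = Mul(120, Add(-25, 4)) = Mul(120, -21) = -2520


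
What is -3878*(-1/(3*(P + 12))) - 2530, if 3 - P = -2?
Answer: -125152/51 ≈ -2454.0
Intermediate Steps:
P = 5 (P = 3 - 1*(-2) = 3 + 2 = 5)
-3878*(-1/(3*(P + 12))) - 2530 = -3878*(-1/(3*(5 + 12))) - 2530 = -3878/((-3*17)) - 2530 = -3878/(-51) - 2530 = -3878*(-1/51) - 2530 = 3878/51 - 2530 = -125152/51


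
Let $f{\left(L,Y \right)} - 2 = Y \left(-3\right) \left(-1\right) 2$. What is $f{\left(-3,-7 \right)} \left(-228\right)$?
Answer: $9120$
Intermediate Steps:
$f{\left(L,Y \right)} = 2 + 6 Y$ ($f{\left(L,Y \right)} = 2 + Y \left(-3\right) \left(-1\right) 2 = 2 + Y 3 \cdot 2 = 2 + Y 6 = 2 + 6 Y$)
$f{\left(-3,-7 \right)} \left(-228\right) = \left(2 + 6 \left(-7\right)\right) \left(-228\right) = \left(2 - 42\right) \left(-228\right) = \left(-40\right) \left(-228\right) = 9120$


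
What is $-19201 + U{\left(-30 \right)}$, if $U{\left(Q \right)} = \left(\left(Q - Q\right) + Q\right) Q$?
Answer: $-18301$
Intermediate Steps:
$U{\left(Q \right)} = Q^{2}$ ($U{\left(Q \right)} = \left(0 + Q\right) Q = Q Q = Q^{2}$)
$-19201 + U{\left(-30 \right)} = -19201 + \left(-30\right)^{2} = -19201 + 900 = -18301$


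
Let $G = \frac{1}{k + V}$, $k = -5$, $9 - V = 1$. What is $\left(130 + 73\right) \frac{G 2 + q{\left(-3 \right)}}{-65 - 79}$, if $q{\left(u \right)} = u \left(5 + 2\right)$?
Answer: $\frac{12383}{432} \approx 28.664$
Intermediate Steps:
$V = 8$ ($V = 9 - 1 = 8$)
$G = \frac{1}{3}$ ($G = \frac{1}{-5 + 8} = \frac{1}{3} \approx 0.33333$)
$q{\left(u \right)} = 7 u$ ($q{\left(u \right)} = u 7 = 7 u$)
$\left(130 + 73\right) \frac{G 2 + q{\left(-3 \right)}}{-65 - 79} = \left(130 + 73\right) \frac{\frac{1}{3} \cdot 2 + 7 \left(-3\right)}{-65 - 79} = 203 \frac{\frac{2}{3} - 21}{-144} = 203 \left(\left(- \frac{61}{3}\right) \left(- \frac{1}{144}\right)\right) = 203 \cdot \frac{61}{432} = \frac{12383}{432}$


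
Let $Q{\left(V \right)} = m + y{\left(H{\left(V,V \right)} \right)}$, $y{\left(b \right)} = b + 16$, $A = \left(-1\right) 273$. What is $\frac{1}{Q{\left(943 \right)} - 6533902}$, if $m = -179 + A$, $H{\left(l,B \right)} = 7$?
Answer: $- \frac{1}{6534331} \approx -1.5304 \cdot 10^{-7}$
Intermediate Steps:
$A = -273$
$y{\left(b \right)} = 16 + b$
$m = -452$ ($m = -179 - 273 = -452$)
$Q{\left(V \right)} = -429$ ($Q{\left(V \right)} = -452 + \left(16 + 7\right) = -452 + 23 = -429$)
$\frac{1}{Q{\left(943 \right)} - 6533902} = \frac{1}{-429 - 6533902} = \frac{1}{-6534331} = - \frac{1}{6534331}$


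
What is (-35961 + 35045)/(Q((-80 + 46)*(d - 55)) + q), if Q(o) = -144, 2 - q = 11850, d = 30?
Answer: 229/2998 ≈ 0.076384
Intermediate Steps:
q = -11848 (q = 2 - 1*11850 = 2 - 11850 = -11848)
(-35961 + 35045)/(Q((-80 + 46)*(d - 55)) + q) = (-35961 + 35045)/(-144 - 11848) = -916/(-11992) = -916*(-1/11992) = 229/2998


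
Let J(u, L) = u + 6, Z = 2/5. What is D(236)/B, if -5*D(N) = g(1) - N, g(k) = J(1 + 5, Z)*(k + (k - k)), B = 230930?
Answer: 16/82475 ≈ 0.00019400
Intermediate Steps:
Z = ⅖ (Z = 2*(⅕) = ⅖ ≈ 0.40000)
J(u, L) = 6 + u
g(k) = 12*k (g(k) = (6 + (1 + 5))*(k + (k - k)) = (6 + 6)*(k + 0) = 12*k)
D(N) = -12/5 + N/5 (D(N) = -(12*1 - N)/5 = -(12 - N)/5 = -12/5 + N/5)
D(236)/B = (-12/5 + (⅕)*236)/230930 = (-12/5 + 236/5)*(1/230930) = (224/5)*(1/230930) = 16/82475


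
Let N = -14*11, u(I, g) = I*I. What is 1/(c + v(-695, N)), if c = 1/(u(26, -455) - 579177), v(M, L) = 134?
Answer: 578501/77519133 ≈ 0.0074627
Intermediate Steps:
u(I, g) = I**2
N = -154
c = -1/578501 (c = 1/(26**2 - 579177) = 1/(676 - 579177) = 1/(-578501) = -1/578501 ≈ -1.7286e-6)
1/(c + v(-695, N)) = 1/(-1/578501 + 134) = 1/(77519133/578501) = 578501/77519133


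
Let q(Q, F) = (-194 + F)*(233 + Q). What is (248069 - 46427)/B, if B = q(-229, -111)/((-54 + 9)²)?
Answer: -40832505/122 ≈ -3.3469e+5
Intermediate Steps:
B = -244/405 (B = (-45202 - 194*(-229) + 233*(-111) - 111*(-229))/((-54 + 9)²) = (-45202 + 44426 - 25863 + 25419)/((-45)²) = -1220/2025 = -1220*1/2025 = -244/405 ≈ -0.60247)
(248069 - 46427)/B = (248069 - 46427)/(-244/405) = 201642*(-405/244) = -40832505/122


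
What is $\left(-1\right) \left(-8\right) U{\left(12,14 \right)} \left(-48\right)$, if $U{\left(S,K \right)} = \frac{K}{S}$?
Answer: $-448$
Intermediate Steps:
$\left(-1\right) \left(-8\right) U{\left(12,14 \right)} \left(-48\right) = \left(-1\right) \left(-8\right) \frac{14}{12} \left(-48\right) = 8 \cdot 14 \cdot \frac{1}{12} \left(-48\right) = 8 \cdot \frac{7}{6} \left(-48\right) = \frac{28}{3} \left(-48\right) = -448$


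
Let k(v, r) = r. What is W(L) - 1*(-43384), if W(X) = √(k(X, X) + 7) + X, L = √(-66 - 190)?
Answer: 43384 + √(7 + 16*I) + 16*I ≈ 43388.0 + 18.287*I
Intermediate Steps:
L = 16*I (L = √(-256) = 16*I ≈ 16.0*I)
W(X) = X + √(7 + X) (W(X) = √(X + 7) + X = √(7 + X) + X = X + √(7 + X))
W(L) - 1*(-43384) = (16*I + √(7 + 16*I)) - 1*(-43384) = (√(7 + 16*I) + 16*I) + 43384 = 43384 + √(7 + 16*I) + 16*I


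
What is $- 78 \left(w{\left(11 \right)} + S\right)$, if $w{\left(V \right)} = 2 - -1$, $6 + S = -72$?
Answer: $5850$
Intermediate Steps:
$S = -78$ ($S = -6 - 72 = -78$)
$w{\left(V \right)} = 3$ ($w{\left(V \right)} = 2 + 1 = 3$)
$- 78 \left(w{\left(11 \right)} + S\right) = - 78 \left(3 - 78\right) = \left(-78\right) \left(-75\right) = 5850$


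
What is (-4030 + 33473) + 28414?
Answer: 57857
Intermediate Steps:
(-4030 + 33473) + 28414 = 29443 + 28414 = 57857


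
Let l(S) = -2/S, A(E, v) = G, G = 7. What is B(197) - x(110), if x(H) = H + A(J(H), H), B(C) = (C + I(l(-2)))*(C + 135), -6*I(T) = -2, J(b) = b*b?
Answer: 196193/3 ≈ 65398.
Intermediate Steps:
J(b) = b²
A(E, v) = 7
I(T) = ⅓ (I(T) = -⅙*(-2) = ⅓)
B(C) = (135 + C)*(⅓ + C) (B(C) = (C + ⅓)*(C + 135) = (⅓ + C)*(135 + C) = (135 + C)*(⅓ + C))
x(H) = 7 + H (x(H) = H + 7 = 7 + H)
B(197) - x(110) = (45 + 197² + (406/3)*197) - (7 + 110) = (45 + 38809 + 79982/3) - 1*117 = 196544/3 - 117 = 196193/3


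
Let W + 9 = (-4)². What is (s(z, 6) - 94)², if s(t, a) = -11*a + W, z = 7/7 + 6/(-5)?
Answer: 23409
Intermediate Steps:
W = 7 (W = -9 + (-4)² = -9 + 16 = 7)
z = -⅕ (z = 7*(⅐) + 6*(-⅕) = 1 - 6/5 = -⅕ ≈ -0.20000)
s(t, a) = 7 - 11*a (s(t, a) = -11*a + 7 = 7 - 11*a)
(s(z, 6) - 94)² = ((7 - 11*6) - 94)² = ((7 - 66) - 94)² = (-59 - 94)² = (-153)² = 23409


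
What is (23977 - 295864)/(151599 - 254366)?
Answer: 38841/14681 ≈ 2.6457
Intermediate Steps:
(23977 - 295864)/(151599 - 254366) = -271887/(-102767) = -271887*(-1/102767) = 38841/14681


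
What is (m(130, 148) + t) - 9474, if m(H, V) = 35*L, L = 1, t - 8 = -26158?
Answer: -35589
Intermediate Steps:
t = -26150 (t = 8 - 26158 = -26150)
m(H, V) = 35 (m(H, V) = 35*1 = 35)
(m(130, 148) + t) - 9474 = (35 - 26150) - 9474 = -26115 - 9474 = -35589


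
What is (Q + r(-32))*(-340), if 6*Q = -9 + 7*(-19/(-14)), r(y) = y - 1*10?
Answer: 42755/3 ≈ 14252.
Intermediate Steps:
r(y) = -10 + y (r(y) = y - 10 = -10 + y)
Q = 1/12 (Q = (-9 + 7*(-19/(-14)))/6 = (-9 + 7*(-19*(-1/14)))/6 = (-9 + 7*(19/14))/6 = (-9 + 19/2)/6 = (⅙)*(½) = 1/12 ≈ 0.083333)
(Q + r(-32))*(-340) = (1/12 + (-10 - 32))*(-340) = (1/12 - 42)*(-340) = -503/12*(-340) = 42755/3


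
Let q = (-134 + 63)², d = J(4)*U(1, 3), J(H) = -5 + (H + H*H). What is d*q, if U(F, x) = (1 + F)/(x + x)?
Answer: 25205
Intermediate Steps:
J(H) = -5 + H + H² (J(H) = -5 + (H + H²) = -5 + H + H²)
U(F, x) = (1 + F)/(2*x) (U(F, x) = (1 + F)/((2*x)) = (1 + F)*(1/(2*x)) = (1 + F)/(2*x))
d = 5 (d = (-5 + 4 + 4²)*((½)*(1 + 1)/3) = (-5 + 4 + 16)*((½)*(⅓)*2) = 15*(⅓) = 5)
q = 5041 (q = (-71)² = 5041)
d*q = 5*5041 = 25205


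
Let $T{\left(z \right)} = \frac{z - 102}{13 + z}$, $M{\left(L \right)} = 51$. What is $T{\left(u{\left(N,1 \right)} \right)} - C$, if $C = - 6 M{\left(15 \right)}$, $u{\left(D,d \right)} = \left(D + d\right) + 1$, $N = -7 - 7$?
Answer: $192$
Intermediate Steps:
$N = -14$ ($N = -7 - 7 = -14$)
$u{\left(D,d \right)} = 1 + D + d$
$T{\left(z \right)} = \frac{-102 + z}{13 + z}$
$C = -306$ ($C = \left(-6\right) 51 = -306$)
$T{\left(u{\left(N,1 \right)} \right)} - C = \frac{-102 + \left(1 - 14 + 1\right)}{13 + \left(1 - 14 + 1\right)} - -306 = \frac{-102 - 12}{13 - 12} + 306 = 1^{-1} \left(-114\right) + 306 = 1 \left(-114\right) + 306 = -114 + 306 = 192$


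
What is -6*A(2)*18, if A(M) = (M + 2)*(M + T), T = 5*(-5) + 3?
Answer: 8640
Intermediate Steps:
T = -22 (T = -25 + 3 = -22)
A(M) = (-22 + M)*(2 + M) (A(M) = (M + 2)*(M - 22) = (2 + M)*(-22 + M) = (-22 + M)*(2 + M))
-6*A(2)*18 = -6*(-44 + 2² - 20*2)*18 = -6*(-44 + 4 - 40)*18 = -6*(-80)*18 = 480*18 = 8640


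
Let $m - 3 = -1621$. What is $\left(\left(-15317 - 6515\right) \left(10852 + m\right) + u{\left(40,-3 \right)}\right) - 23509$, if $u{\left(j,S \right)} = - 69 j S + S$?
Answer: $-201611920$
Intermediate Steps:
$m = -1618$ ($m = 3 - 1621 = -1618$)
$u{\left(j,S \right)} = S - 69 S j$ ($u{\left(j,S \right)} = - 69 S j + S = S - 69 S j$)
$\left(\left(-15317 - 6515\right) \left(10852 + m\right) + u{\left(40,-3 \right)}\right) - 23509 = \left(\left(-15317 - 6515\right) \left(10852 - 1618\right) - 3 \left(1 - 2760\right)\right) - 23509 = \left(\left(-21832\right) 9234 - 3 \left(1 - 2760\right)\right) - 23509 = \left(-201596688 - -8277\right) - 23509 = \left(-201596688 + 8277\right) - 23509 = -201588411 - 23509 = -201611920$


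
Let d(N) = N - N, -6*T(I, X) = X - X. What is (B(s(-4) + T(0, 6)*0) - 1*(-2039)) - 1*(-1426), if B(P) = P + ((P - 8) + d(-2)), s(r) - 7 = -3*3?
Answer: 3453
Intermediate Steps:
s(r) = -2 (s(r) = 7 - 3*3 = 7 - 9 = -2)
T(I, X) = 0 (T(I, X) = -(X - X)/6 = -⅙*0 = 0)
d(N) = 0
B(P) = -8 + 2*P (B(P) = P + ((P - 8) + 0) = P + ((-8 + P) + 0) = P + (-8 + P) = -8 + 2*P)
(B(s(-4) + T(0, 6)*0) - 1*(-2039)) - 1*(-1426) = ((-8 + 2*(-2 + 0*0)) - 1*(-2039)) - 1*(-1426) = ((-8 + 2*(-2 + 0)) + 2039) + 1426 = ((-8 + 2*(-2)) + 2039) + 1426 = ((-8 - 4) + 2039) + 1426 = (-12 + 2039) + 1426 = 2027 + 1426 = 3453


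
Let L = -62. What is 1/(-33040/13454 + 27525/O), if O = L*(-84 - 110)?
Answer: -372868/62405 ≈ -5.9750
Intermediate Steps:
O = 12028 (O = -62*(-84 - 110) = -62*(-194) = 12028)
1/(-33040/13454 + 27525/O) = 1/(-33040/13454 + 27525/12028) = 1/(-33040*1/13454 + 27525*(1/12028)) = 1/(-2360/961 + 27525/12028) = 1/(-62405/372868) = -372868/62405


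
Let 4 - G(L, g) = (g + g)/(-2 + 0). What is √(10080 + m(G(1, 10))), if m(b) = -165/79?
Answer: √62896245/79 ≈ 100.39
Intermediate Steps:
G(L, g) = 4 + g (G(L, g) = 4 - (g + g)/(-2 + 0) = 4 - 2*g/(-2) = 4 - 2*g*(-1)/2 = 4 - (-1)*g = 4 + g)
m(b) = -165/79 (m(b) = -165*1/79 = -165/79)
√(10080 + m(G(1, 10))) = √(10080 - 165/79) = √(796155/79) = √62896245/79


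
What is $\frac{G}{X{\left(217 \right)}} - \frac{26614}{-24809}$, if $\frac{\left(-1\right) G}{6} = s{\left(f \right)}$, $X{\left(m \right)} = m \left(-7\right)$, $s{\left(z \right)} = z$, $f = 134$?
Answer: $\frac{60373102}{37684871} \approx 1.6021$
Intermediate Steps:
$X{\left(m \right)} = - 7 m$
$G = -804$ ($G = \left(-6\right) 134 = -804$)
$\frac{G}{X{\left(217 \right)}} - \frac{26614}{-24809} = - \frac{804}{\left(-7\right) 217} - \frac{26614}{-24809} = - \frac{804}{-1519} - - \frac{26614}{24809} = \left(-804\right) \left(- \frac{1}{1519}\right) + \frac{26614}{24809} = \frac{804}{1519} + \frac{26614}{24809} = \frac{60373102}{37684871}$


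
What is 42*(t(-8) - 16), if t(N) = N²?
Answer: 2016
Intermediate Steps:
42*(t(-8) - 16) = 42*((-8)² - 16) = 42*(64 - 16) = 42*48 = 2016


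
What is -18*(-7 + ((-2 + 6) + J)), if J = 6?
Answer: -54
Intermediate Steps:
-18*(-7 + ((-2 + 6) + J)) = -18*(-7 + ((-2 + 6) + 6)) = -18*(-7 + (4 + 6)) = -18*(-7 + 10) = -18*3 = -54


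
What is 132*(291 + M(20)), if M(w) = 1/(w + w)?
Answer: 384153/10 ≈ 38415.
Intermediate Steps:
M(w) = 1/(2*w)
132*(291 + M(20)) = 132*(291 + (½)/20) = 132*(291 + (½)*(1/20)) = 132*(291 + 1/40) = 132*(11641/40) = 384153/10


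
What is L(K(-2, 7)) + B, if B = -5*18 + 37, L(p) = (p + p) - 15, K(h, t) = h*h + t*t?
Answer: 38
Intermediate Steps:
K(h, t) = h² + t²
L(p) = -15 + 2*p (L(p) = 2*p - 15 = -15 + 2*p)
B = -53 (B = -90 + 37 = -53)
L(K(-2, 7)) + B = (-15 + 2*((-2)² + 7²)) - 53 = (-15 + 2*(4 + 49)) - 53 = (-15 + 2*53) - 53 = (-15 + 106) - 53 = 91 - 53 = 38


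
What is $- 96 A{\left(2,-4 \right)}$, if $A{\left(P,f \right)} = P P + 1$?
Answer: $-480$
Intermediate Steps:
$A{\left(P,f \right)} = 1 + P^{2}$ ($A{\left(P,f \right)} = P^{2} + 1 = 1 + P^{2}$)
$- 96 A{\left(2,-4 \right)} = - 96 \left(1 + 2^{2}\right) = - 96 \left(1 + 4\right) = \left(-96\right) 5 = -480$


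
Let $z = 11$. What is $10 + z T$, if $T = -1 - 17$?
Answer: $-188$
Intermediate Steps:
$T = -18$
$10 + z T = 10 + 11 \left(-18\right) = 10 - 198 = -188$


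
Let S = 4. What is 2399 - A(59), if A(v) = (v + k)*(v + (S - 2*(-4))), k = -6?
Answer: -1364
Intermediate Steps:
A(v) = (-6 + v)*(12 + v) (A(v) = (v - 6)*(v + (4 - 2*(-4))) = (-6 + v)*(v + (4 + 8)) = (-6 + v)*(v + 12) = (-6 + v)*(12 + v))
2399 - A(59) = 2399 - (-72 + 59**2 + 6*59) = 2399 - (-72 + 3481 + 354) = 2399 - 1*3763 = 2399 - 3763 = -1364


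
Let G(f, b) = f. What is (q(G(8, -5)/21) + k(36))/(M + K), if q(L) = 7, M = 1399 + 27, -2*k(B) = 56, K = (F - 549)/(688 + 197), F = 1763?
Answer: -18585/1263224 ≈ -0.014712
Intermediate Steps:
K = 1214/885 (K = (1763 - 549)/(688 + 197) = 1214/885 ≈ 1.3718)
k(B) = -28 (k(B) = -½*56 = -28)
M = 1426
(q(G(8, -5)/21) + k(36))/(M + K) = (7 - 28)/(1426 + 1214/885) = -21/1263224/885 = -21*885/1263224 = -18585/1263224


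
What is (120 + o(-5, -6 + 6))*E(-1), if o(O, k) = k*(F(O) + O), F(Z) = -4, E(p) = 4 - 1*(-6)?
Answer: 1200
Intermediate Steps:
E(p) = 10 (E(p) = 4 + 6 = 10)
o(O, k) = k*(-4 + O)
(120 + o(-5, -6 + 6))*E(-1) = (120 + (-6 + 6)*(-4 - 5))*10 = (120 + 0*(-9))*10 = (120 + 0)*10 = 120*10 = 1200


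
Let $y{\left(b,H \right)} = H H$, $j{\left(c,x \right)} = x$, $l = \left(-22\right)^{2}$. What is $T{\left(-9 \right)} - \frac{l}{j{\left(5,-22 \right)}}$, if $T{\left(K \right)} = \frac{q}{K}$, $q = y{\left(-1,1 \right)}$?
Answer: $\frac{197}{9} \approx 21.889$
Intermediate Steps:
$l = 484$
$y{\left(b,H \right)} = H^{2}$
$q = 1$ ($q = 1^{2} = 1$)
$T{\left(K \right)} = \frac{1}{K}$ ($T{\left(K \right)} = 1 \frac{1}{K} = \frac{1}{K}$)
$T{\left(-9 \right)} - \frac{l}{j{\left(5,-22 \right)}} = \frac{1}{-9} - \frac{484}{-22} = - \frac{1}{9} - 484 \left(- \frac{1}{22}\right) = - \frac{1}{9} - -22 = - \frac{1}{9} + 22 = \frac{197}{9}$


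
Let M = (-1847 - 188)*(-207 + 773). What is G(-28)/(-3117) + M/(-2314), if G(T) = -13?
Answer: 1795110926/3606369 ≈ 497.76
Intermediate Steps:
M = -1151810 (M = -2035*566 = -1151810)
G(-28)/(-3117) + M/(-2314) = -13/(-3117) - 1151810/(-2314) = -13*(-1/3117) - 1151810*(-1/2314) = 13/3117 + 575905/1157 = 1795110926/3606369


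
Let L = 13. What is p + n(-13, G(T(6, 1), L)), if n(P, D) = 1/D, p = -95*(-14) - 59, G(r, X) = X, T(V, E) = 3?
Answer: 16524/13 ≈ 1271.1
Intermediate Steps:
p = 1271 (p = 1330 - 59 = 1271)
p + n(-13, G(T(6, 1), L)) = 1271 + 1/13 = 16524/13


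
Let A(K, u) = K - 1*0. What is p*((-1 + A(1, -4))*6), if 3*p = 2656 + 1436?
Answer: 0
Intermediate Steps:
A(K, u) = K (A(K, u) = K + 0 = K)
p = 1364 (p = (2656 + 1436)/3 = (1/3)*4092 = 1364)
p*((-1 + A(1, -4))*6) = 1364*((-1 + 1)*6) = 1364*(0*6) = 1364*0 = 0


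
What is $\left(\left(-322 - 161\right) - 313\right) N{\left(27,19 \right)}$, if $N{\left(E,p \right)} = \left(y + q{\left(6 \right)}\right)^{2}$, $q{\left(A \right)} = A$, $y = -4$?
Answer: $-3184$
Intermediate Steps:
$N{\left(E,p \right)} = 4$ ($N{\left(E,p \right)} = \left(-4 + 6\right)^{2} = 2^{2} = 4$)
$\left(\left(-322 - 161\right) - 313\right) N{\left(27,19 \right)} = \left(\left(-322 - 161\right) - 313\right) 4 = \left(-483 - 313\right) 4 = \left(-796\right) 4 = -3184$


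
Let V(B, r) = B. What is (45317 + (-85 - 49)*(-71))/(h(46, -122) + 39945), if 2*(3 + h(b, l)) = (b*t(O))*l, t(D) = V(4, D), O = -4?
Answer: 54831/28718 ≈ 1.9093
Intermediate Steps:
t(D) = 4
h(b, l) = -3 + 2*b*l (h(b, l) = -3 + ((b*4)*l)/2 = -3 + ((4*b)*l)/2 = -3 + (4*b*l)/2 = -3 + 2*b*l)
(45317 + (-85 - 49)*(-71))/(h(46, -122) + 39945) = (45317 + (-85 - 49)*(-71))/((-3 + 2*46*(-122)) + 39945) = (45317 - 134*(-71))/((-3 - 11224) + 39945) = (45317 + 9514)/(-11227 + 39945) = 54831/28718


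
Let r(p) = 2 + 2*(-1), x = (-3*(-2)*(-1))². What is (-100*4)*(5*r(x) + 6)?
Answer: -2400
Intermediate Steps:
x = 36 (x = (6*(-1))² = (-6)² = 36)
r(p) = 0 (r(p) = 2 - 2 = 0)
(-100*4)*(5*r(x) + 6) = (-100*4)*(5*0 + 6) = -400*(0 + 6) = -400*6 = -2400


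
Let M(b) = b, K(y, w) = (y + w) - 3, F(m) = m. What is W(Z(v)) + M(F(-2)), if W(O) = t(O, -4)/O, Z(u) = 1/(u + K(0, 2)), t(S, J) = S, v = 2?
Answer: -1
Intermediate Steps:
K(y, w) = -3 + w + y (K(y, w) = (w + y) - 3 = -3 + w + y)
Z(u) = 1/(-1 + u) (Z(u) = 1/(u + (-3 + 2 + 0)) = 1/(u - 1) = 1/(-1 + u))
W(O) = 1 (W(O) = O/O = 1)
W(Z(v)) + M(F(-2)) = 1 - 2 = -1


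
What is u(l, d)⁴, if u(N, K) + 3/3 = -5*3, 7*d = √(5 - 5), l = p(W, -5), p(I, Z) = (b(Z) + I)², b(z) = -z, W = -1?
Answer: 65536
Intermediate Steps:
p(I, Z) = (I - Z)² (p(I, Z) = (-Z + I)² = (I - Z)²)
l = 16 (l = (-1 - 1*(-5))² = (-1 + 5)² = 4² = 16)
d = 0 (d = √(5 - 5)/7 = √0/7 = (⅐)*0 = 0)
u(N, K) = -16 (u(N, K) = -1 - 5*3 = -1 - 15 = -16)
u(l, d)⁴ = (-16)⁴ = 65536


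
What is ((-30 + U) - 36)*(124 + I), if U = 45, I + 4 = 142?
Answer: -5502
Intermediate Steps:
I = 138 (I = -4 + 142 = 138)
((-30 + U) - 36)*(124 + I) = ((-30 + 45) - 36)*(124 + 138) = (15 - 36)*262 = -21*262 = -5502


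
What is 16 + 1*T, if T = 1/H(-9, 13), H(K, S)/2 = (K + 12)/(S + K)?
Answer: 50/3 ≈ 16.667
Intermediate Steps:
H(K, S) = 2*(12 + K)/(K + S) (H(K, S) = 2*((K + 12)/(S + K)) = 2*((12 + K)/(K + S)) = 2*(12 + K)/(K + S))
T = 2/3 (T = 1/(2*(12 - 9)/(-9 + 13)) = 1/(2*3/4) = 1/(2*(1/4)*3) = 1/(3/2) = 2/3 ≈ 0.66667)
16 + 1*T = 16 + 1*(2/3) = 16 + 2/3 = 50/3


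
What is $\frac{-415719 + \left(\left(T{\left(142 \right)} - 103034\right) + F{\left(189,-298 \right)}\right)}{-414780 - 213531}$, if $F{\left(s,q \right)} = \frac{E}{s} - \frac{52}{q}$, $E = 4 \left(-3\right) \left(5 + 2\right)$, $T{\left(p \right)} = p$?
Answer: $\frac{695457713}{842565051} \approx 0.82541$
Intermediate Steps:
$E = -84$ ($E = \left(-12\right) 7 = -84$)
$F{\left(s,q \right)} = - \frac{84}{s} - \frac{52}{q}$
$\frac{-415719 + \left(\left(T{\left(142 \right)} - 103034\right) + F{\left(189,-298 \right)}\right)}{-414780 - 213531} = \frac{-415719 + \left(\left(142 - 103034\right) - \left(- \frac{26}{149} + \frac{4}{9}\right)\right)}{-414780 - 213531} = \frac{-415719 - \frac{137978534}{1341}}{-628311} = \left(-415719 + \left(-102892 + \left(- \frac{4}{9} + \frac{26}{149}\right)\right)\right) \left(- \frac{1}{628311}\right) = \left(-415719 - \frac{137978534}{1341}\right) \left(- \frac{1}{628311}\right) = \left(- \frac{695457713}{1341}\right) \left(- \frac{1}{628311}\right) = \frac{695457713}{842565051}$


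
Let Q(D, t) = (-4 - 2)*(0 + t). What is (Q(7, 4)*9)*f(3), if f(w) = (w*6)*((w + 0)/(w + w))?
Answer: -1944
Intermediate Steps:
Q(D, t) = -6*t
f(w) = 3*w (f(w) = (6*w)*(w/((2*w))) = (6*w)*(w*(1/(2*w))) = (6*w)*(½) = 3*w)
(Q(7, 4)*9)*f(3) = (-6*4*9)*(3*3) = -24*9*9 = -216*9 = -1944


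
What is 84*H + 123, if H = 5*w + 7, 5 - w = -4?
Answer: 4491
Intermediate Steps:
w = 9 (w = 5 - 1*(-4) = 5 + 4 = 9)
H = 52 (H = 5*9 + 7 = 45 + 7 = 52)
84*H + 123 = 84*52 + 123 = 4368 + 123 = 4491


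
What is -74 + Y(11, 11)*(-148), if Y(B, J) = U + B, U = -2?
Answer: -1406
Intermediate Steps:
Y(B, J) = -2 + B
-74 + Y(11, 11)*(-148) = -74 + (-2 + 11)*(-148) = -74 + 9*(-148) = -74 - 1332 = -1406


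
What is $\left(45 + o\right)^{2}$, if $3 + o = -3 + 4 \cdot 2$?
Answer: $2209$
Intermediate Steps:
$o = 2$ ($o = -3 + \left(-3 + 4 \cdot 2\right) = -3 + \left(-3 + 8\right) = -3 + 5 = 2$)
$\left(45 + o\right)^{2} = \left(45 + 2\right)^{2} = 47^{2} = 2209$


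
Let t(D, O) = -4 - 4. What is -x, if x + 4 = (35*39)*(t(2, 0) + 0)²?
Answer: -87356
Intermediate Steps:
t(D, O) = -8
x = 87356 (x = -4 + (35*39)*(-8 + 0)² = -4 + 1365*(-8)² = -4 + 1365*64 = -4 + 87360 = 87356)
-x = -1*87356 = -87356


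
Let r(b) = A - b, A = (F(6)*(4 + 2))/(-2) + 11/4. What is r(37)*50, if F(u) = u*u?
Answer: -14225/2 ≈ -7112.5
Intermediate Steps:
F(u) = u²
A = -421/4 (A = (6²*(4 + 2))/(-2) + 11/4 = (36*6)*(-½) + 11*(¼) = 216*(-½) + 11/4 = -108 + 11/4 = -421/4 ≈ -105.25)
r(b) = -421/4 - b
r(37)*50 = (-421/4 - 1*37)*50 = (-421/4 - 37)*50 = -569/4*50 = -14225/2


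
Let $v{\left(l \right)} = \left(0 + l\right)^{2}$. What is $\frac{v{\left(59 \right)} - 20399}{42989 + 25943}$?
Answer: $- \frac{8459}{34466} \approx -0.24543$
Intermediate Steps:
$v{\left(l \right)} = l^{2}$
$\frac{v{\left(59 \right)} - 20399}{42989 + 25943} = \frac{59^{2} - 20399}{42989 + 25943} = \frac{3481 - 20399}{68932} = \left(-16918\right) \frac{1}{68932} = - \frac{8459}{34466}$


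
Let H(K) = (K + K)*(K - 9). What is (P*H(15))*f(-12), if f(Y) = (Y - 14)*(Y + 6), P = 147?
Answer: 4127760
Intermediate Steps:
H(K) = 2*K*(-9 + K) (H(K) = (2*K)*(-9 + K) = 2*K*(-9 + K))
f(Y) = (-14 + Y)*(6 + Y)
(P*H(15))*f(-12) = (147*(2*15*(-9 + 15)))*(-84 + (-12)**2 - 8*(-12)) = (147*(2*15*6))*(-84 + 144 + 96) = (147*180)*156 = 26460*156 = 4127760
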